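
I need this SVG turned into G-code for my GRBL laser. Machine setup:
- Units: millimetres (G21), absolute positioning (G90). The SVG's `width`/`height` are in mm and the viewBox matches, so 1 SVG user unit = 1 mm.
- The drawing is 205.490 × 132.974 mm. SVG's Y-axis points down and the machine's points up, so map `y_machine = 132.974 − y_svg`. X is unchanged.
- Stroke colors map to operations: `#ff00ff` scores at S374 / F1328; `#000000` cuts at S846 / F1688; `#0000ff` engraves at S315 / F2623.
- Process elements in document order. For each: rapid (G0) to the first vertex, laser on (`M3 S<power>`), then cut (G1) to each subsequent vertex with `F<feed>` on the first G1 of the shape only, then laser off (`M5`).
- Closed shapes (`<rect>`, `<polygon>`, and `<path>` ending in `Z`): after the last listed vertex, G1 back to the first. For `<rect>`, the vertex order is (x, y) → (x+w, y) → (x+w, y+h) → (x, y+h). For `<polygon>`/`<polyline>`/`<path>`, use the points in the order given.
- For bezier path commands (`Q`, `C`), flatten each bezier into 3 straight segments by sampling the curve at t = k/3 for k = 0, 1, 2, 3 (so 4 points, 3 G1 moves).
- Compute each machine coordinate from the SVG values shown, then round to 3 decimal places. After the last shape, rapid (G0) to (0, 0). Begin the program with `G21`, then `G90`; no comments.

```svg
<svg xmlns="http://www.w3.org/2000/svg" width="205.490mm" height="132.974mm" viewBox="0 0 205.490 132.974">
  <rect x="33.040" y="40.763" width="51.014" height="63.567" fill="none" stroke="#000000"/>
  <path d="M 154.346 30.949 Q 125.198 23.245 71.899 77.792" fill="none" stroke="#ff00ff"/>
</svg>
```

G21
G90
G0 X33.040 Y92.211
M3 S846
G1 X84.054 Y92.211 F1688
G1 X84.054 Y28.644
G1 X33.040 Y28.644
G1 X33.040 Y92.211
M5
G0 X154.346 Y102.025
M3 S374
G1 X132.231 Y100.244 F1328
G1 X104.748 Y84.630
G1 X71.899 Y55.182
M5
G0 X0.000 Y0.000

viewBox `0 0 205.490 132.974` with mm width/height → 1 unit = 1 mm. Flip: y_m = 132.974 − y_svg.

**Shape 1** — `<rect>` rectangle, stroke `#000000` → cut (S846, F1688). Machine vertices: (33.040,92.211) → (84.054,92.211) → (84.054,28.644) → (33.040,28.644) → (33.040,92.211). Closed: final G1 returns to the first vertex.

**Shape 2** — `<path>` quadratic bezier, stroke `#ff00ff` → score (S374, F1328). Control points (SVG): P0=(154.346,30.949), P1=(125.198,23.245), P2=(71.899,77.792); sampled at t=k/3. Machine vertices: (154.346,102.025) → (132.231,100.244) → (104.748,84.630) → (71.899,55.182). Open path.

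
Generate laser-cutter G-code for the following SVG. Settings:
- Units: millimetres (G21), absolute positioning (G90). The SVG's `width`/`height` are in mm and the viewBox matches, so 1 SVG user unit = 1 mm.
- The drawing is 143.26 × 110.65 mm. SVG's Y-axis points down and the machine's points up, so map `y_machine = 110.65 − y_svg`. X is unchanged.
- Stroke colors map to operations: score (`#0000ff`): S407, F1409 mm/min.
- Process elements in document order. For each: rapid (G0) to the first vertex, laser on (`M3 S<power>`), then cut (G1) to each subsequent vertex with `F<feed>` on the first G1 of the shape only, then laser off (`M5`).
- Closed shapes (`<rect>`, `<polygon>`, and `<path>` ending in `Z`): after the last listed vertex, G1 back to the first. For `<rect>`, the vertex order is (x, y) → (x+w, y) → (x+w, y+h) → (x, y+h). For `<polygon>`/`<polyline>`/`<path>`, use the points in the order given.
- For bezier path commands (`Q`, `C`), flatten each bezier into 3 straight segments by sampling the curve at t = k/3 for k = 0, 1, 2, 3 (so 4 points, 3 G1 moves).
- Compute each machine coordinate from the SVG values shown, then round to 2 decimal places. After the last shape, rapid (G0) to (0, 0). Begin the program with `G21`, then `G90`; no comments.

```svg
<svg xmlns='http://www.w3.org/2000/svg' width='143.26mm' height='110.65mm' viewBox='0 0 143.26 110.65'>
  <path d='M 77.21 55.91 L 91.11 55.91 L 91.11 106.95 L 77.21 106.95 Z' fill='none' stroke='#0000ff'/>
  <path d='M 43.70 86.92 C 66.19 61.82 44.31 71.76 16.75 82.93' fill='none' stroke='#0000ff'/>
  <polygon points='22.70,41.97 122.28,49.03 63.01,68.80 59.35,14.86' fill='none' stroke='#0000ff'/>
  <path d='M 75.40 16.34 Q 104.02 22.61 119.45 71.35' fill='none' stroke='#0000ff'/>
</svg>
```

G21
G90
G0 X77.21 Y54.74
M3 S407
G1 X91.11 Y54.74 F1409
G1 X91.11 Y3.70
G1 X77.21 Y3.70
G1 X77.21 Y54.74
M5
G0 X43.70 Y23.73
M3 S407
G1 X52.83 Y38.40 F1409
G1 X40.98 Y37.23
G1 X16.75 Y27.72
M5
G0 X22.70 Y68.68
M3 S407
G1 X122.28 Y61.62 F1409
G1 X63.01 Y41.85
G1 X59.35 Y95.79
G1 X22.70 Y68.68
M5
G0 X75.40 Y94.31
M3 S407
G1 X93.01 Y85.41 F1409
G1 X107.70 Y67.07
G1 X119.45 Y39.30
M5
G0 X0.00 Y0.00

Since the viewBox matches the mm dimensions, user units are millimetres directly. The only transform is the Y-flip y_m = 110.65 − y_svg.

Shape 1 is a rectangle drawn with `<path>`. Its stroke #0000ff means score at S407, F1409. After flipping Y the toolpath is (77.21,54.74) → (91.11,54.74) → (91.11,3.70) → (77.21,3.70) → (77.21,54.74), returning to the start.

Shape 2 is a cubic bezier drawn with `<path>`. Its stroke #0000ff means score at S407, F1409. After flipping Y the toolpath is (43.70,23.73) → (52.83,38.40) → (40.98,37.23) → (16.75,27.72).

Shape 3 is a closed polygon drawn with `<polygon>`. Its stroke #0000ff means score at S407, F1409. After flipping Y the toolpath is (22.70,68.68) → (122.28,61.62) → (63.01,41.85) → (59.35,95.79) → (22.70,68.68), returning to the start.

Shape 4 is a quadratic bezier drawn with `<path>`. Its stroke #0000ff means score at S407, F1409. After flipping Y the toolpath is (75.40,94.31) → (93.01,85.41) → (107.70,67.07) → (119.45,39.30).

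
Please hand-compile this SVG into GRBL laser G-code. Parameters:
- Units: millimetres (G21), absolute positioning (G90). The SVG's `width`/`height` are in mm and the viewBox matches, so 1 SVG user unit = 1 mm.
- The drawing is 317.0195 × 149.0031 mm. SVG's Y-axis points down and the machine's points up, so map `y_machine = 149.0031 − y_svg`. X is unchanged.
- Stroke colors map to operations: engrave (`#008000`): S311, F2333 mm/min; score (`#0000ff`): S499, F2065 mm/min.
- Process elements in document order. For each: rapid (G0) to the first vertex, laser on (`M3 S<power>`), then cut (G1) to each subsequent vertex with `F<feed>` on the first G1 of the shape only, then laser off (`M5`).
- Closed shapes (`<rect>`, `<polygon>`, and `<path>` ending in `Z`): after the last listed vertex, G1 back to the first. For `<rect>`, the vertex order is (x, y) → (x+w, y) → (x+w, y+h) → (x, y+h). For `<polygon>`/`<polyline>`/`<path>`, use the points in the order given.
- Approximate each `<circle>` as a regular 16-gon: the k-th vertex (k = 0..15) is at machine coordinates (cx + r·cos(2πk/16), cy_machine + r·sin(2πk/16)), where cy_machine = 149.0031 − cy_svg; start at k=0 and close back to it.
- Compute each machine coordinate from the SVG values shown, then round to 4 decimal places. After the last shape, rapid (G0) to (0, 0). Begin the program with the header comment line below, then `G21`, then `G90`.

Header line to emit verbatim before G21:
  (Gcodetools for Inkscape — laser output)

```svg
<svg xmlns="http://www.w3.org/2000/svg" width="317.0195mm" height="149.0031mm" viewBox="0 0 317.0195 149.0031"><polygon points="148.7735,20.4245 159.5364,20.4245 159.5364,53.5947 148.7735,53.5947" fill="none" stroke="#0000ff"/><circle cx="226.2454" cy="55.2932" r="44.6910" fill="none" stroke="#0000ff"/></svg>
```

1 u = 1 mm; y_m = 149.0031 − y.

[1] `<polygon>` rectangle, #0000ff→score S499 F2065: (148.7735,128.5786) → (159.5364,128.5786) → (159.5364,95.4084) → (148.7735,95.4084) → (148.7735,128.5786) (closed)

[2] `<circle>` circle, #0000ff→score S499 F2065: (270.9364,93.7099) → (267.5345,110.8124) → (257.8467,125.3112) → (243.3479,134.9990) → (226.2454,138.4009) → (209.1429,134.9990) → (194.6441,125.3112) → (184.9563,110.8124) → (181.5544,93.7099) → (184.9563,76.6074) → (194.6441,62.1086) → (209.1429,52.4208) → (226.2454,49.0189) → (243.3479,52.4208) → (257.8467,62.1086) → (267.5345,76.6074) → (270.9364,93.7099) (closed)

(Gcodetools for Inkscape — laser output)
G21
G90
G0 X148.7735 Y128.5786
M3 S499
G1 X159.5364 Y128.5786 F2065
G1 X159.5364 Y95.4084
G1 X148.7735 Y95.4084
G1 X148.7735 Y128.5786
M5
G0 X270.9364 Y93.7099
M3 S499
G1 X267.5345 Y110.8124 F2065
G1 X257.8467 Y125.3112
G1 X243.3479 Y134.9990
G1 X226.2454 Y138.4009
G1 X209.1429 Y134.9990
G1 X194.6441 Y125.3112
G1 X184.9563 Y110.8124
G1 X181.5544 Y93.7099
G1 X184.9563 Y76.6074
G1 X194.6441 Y62.1086
G1 X209.1429 Y52.4208
G1 X226.2454 Y49.0189
G1 X243.3479 Y52.4208
G1 X257.8467 Y62.1086
G1 X267.5345 Y76.6074
G1 X270.9364 Y93.7099
M5
G0 X0.0000 Y0.0000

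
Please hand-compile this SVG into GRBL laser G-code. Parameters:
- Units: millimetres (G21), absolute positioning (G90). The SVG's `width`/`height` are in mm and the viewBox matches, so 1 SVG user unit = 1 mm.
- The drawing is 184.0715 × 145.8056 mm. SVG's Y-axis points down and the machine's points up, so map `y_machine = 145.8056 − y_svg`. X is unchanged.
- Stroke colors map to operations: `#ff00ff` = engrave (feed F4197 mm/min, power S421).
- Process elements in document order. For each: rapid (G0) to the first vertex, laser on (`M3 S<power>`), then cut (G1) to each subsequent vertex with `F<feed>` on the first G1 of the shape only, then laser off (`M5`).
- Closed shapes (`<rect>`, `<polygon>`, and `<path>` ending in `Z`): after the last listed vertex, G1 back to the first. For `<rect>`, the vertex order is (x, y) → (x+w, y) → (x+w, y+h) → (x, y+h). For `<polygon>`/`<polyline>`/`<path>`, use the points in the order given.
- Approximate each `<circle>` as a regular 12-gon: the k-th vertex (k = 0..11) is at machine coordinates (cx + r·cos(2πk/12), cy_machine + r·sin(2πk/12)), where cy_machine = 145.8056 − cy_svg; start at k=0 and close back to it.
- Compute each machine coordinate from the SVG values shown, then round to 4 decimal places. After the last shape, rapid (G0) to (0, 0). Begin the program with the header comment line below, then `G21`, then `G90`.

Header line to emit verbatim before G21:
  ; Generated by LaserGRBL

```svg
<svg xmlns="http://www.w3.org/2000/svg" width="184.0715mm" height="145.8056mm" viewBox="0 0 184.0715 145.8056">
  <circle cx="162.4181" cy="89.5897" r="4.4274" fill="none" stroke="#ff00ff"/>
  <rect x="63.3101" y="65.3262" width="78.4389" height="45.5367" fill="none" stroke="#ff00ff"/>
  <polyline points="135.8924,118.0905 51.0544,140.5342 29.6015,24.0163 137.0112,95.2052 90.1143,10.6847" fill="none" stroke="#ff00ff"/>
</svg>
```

viewBox `0 0 184.0715 145.8056` with mm width/height → 1 unit = 1 mm. Flip: y_m = 145.8056 − y_svg.

**Shape 1** — `<circle>` circle, stroke `#ff00ff` → engrave (S421, F4197). Machine vertices: (166.8455,56.2159) → (166.2523,58.4296) → (164.6318,60.0501) → (162.4181,60.6433) → (160.2044,60.0501) → (158.5839,58.4296) → (157.9907,56.2159) → (158.5839,54.0022) → (160.2044,52.3817) → (162.4181,51.7885) → (164.6318,52.3817) → (166.2523,54.0022) → (166.8455,56.2159). Closed: final G1 returns to the first vertex.

**Shape 2** — `<rect>` rectangle, stroke `#ff00ff` → engrave (S421, F4197). Machine vertices: (63.3101,80.4794) → (141.7490,80.4794) → (141.7490,34.9427) → (63.3101,34.9427) → (63.3101,80.4794). Closed: final G1 returns to the first vertex.

**Shape 3** — `<polyline>` open polyline, stroke `#ff00ff` → engrave (S421, F4197). Machine vertices: (135.8924,27.7151) → (51.0544,5.2714) → (29.6015,121.7893) → (137.0112,50.6004) → (90.1143,135.1209). Open path.

; Generated by LaserGRBL
G21
G90
G0 X166.8455 Y56.2159
M3 S421
G1 X166.2523 Y58.4296 F4197
G1 X164.6318 Y60.0501
G1 X162.4181 Y60.6433
G1 X160.2044 Y60.0501
G1 X158.5839 Y58.4296
G1 X157.9907 Y56.2159
G1 X158.5839 Y54.0022
G1 X160.2044 Y52.3817
G1 X162.4181 Y51.7885
G1 X164.6318 Y52.3817
G1 X166.2523 Y54.0022
G1 X166.8455 Y56.2159
M5
G0 X63.3101 Y80.4794
M3 S421
G1 X141.7490 Y80.4794 F4197
G1 X141.7490 Y34.9427
G1 X63.3101 Y34.9427
G1 X63.3101 Y80.4794
M5
G0 X135.8924 Y27.7151
M3 S421
G1 X51.0544 Y5.2714 F4197
G1 X29.6015 Y121.7893
G1 X137.0112 Y50.6004
G1 X90.1143 Y135.1209
M5
G0 X0.0000 Y0.0000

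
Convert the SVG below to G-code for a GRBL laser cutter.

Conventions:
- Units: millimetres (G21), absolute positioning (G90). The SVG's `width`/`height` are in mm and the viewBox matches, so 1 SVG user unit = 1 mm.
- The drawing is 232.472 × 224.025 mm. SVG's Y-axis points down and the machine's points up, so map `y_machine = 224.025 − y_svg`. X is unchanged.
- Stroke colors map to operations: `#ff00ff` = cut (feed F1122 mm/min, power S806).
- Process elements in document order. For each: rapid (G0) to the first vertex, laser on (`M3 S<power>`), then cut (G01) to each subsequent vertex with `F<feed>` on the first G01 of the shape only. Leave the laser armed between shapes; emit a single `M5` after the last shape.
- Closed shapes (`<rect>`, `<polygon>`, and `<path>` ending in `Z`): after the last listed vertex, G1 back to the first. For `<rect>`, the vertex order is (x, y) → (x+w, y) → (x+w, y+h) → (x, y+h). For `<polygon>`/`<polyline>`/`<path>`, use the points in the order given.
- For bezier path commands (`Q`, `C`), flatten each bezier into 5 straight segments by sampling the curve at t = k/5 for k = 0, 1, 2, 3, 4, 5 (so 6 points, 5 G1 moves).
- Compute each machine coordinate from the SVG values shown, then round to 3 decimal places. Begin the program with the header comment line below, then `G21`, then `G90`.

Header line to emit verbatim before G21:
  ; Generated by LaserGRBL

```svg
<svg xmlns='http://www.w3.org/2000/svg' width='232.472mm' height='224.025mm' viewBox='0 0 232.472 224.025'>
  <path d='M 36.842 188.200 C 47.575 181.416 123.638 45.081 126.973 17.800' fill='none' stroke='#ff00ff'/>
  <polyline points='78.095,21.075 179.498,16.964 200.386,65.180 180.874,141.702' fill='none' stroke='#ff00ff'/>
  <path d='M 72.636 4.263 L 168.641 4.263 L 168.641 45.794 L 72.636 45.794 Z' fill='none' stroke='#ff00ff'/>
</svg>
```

; Generated by LaserGRBL
G21
G90
G0 X36.842 Y35.825
M3 S806
G01 X50.017 Y53.533 F1122
G01 X72.244 Y90.880
G01 X96.897 Y136.413
G01 X117.349 Y178.679
G01 X126.973 Y206.225
G0 X78.095 Y202.950
M3 S806
G01 X179.498 Y207.061 F1122
G01 X200.386 Y158.845
G01 X180.874 Y82.323
G0 X72.636 Y219.762
M3 S806
G01 X168.641 Y219.762 F1122
G01 X168.641 Y178.231
G01 X72.636 Y178.231
G01 X72.636 Y219.762
M5

viewBox `0 0 232.472 224.025` with mm width/height → 1 unit = 1 mm. Flip: y_m = 224.025 − y_svg.

**Shape 1** — `<path>` cubic bezier, stroke `#ff00ff` → cut (S806, F1122). Control points (SVG): P0=(36.842,188.200), P1=(47.575,181.416), P2=(123.638,45.081), P3=(126.973,17.800); sampled at t=k/5. Machine vertices: (36.842,35.825) → (50.017,53.533) → (72.244,90.880) → (96.897,136.413) → (117.349,178.679) → (126.973,206.225). Open path.

**Shape 2** — `<polyline>` open polyline, stroke `#ff00ff` → cut (S806, F1122). Machine vertices: (78.095,202.950) → (179.498,207.061) → (200.386,158.845) → (180.874,82.323). Open path.

**Shape 3** — `<path>` rectangle, stroke `#ff00ff` → cut (S806, F1122). Machine vertices: (72.636,219.762) → (168.641,219.762) → (168.641,178.231) → (72.636,178.231) → (72.636,219.762). Closed: final G1 returns to the first vertex.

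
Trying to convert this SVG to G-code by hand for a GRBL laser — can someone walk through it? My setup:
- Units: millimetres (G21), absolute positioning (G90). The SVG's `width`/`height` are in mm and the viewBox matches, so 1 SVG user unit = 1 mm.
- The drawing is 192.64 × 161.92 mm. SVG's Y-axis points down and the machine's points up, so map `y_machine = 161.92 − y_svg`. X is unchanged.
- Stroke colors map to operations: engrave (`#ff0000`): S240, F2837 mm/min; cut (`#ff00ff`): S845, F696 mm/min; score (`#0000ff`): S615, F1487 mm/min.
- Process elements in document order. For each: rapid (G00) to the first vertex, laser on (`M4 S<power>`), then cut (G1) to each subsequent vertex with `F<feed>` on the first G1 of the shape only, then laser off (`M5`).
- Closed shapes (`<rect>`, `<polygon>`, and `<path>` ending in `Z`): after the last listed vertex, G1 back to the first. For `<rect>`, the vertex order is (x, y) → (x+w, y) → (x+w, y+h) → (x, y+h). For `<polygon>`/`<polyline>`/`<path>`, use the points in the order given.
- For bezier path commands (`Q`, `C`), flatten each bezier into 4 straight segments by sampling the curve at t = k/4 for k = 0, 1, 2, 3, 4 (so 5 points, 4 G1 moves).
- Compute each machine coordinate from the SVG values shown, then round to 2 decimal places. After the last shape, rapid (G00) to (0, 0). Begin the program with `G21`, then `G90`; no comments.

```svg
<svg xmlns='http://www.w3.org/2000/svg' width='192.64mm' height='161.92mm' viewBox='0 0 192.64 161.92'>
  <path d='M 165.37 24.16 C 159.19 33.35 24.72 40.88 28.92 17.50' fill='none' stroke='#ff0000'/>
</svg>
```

G21
G90
G00 X165.37 Y137.76
M4 S240
G1 X140.85 Y131.64 F2837
G1 X93.25 Y128.88
G1 X47.60 Y132.22
G1 X28.92 Y144.42
M5
G00 X0.00 Y0.00

1 u = 1 mm; y_m = 161.92 − y.

[1] `<path>` cubic bezier, #ff0000→engrave S240 F2837: (165.37,137.76) → (140.85,131.64) → (93.25,128.88) → (47.60,132.22) → (28.92,144.42)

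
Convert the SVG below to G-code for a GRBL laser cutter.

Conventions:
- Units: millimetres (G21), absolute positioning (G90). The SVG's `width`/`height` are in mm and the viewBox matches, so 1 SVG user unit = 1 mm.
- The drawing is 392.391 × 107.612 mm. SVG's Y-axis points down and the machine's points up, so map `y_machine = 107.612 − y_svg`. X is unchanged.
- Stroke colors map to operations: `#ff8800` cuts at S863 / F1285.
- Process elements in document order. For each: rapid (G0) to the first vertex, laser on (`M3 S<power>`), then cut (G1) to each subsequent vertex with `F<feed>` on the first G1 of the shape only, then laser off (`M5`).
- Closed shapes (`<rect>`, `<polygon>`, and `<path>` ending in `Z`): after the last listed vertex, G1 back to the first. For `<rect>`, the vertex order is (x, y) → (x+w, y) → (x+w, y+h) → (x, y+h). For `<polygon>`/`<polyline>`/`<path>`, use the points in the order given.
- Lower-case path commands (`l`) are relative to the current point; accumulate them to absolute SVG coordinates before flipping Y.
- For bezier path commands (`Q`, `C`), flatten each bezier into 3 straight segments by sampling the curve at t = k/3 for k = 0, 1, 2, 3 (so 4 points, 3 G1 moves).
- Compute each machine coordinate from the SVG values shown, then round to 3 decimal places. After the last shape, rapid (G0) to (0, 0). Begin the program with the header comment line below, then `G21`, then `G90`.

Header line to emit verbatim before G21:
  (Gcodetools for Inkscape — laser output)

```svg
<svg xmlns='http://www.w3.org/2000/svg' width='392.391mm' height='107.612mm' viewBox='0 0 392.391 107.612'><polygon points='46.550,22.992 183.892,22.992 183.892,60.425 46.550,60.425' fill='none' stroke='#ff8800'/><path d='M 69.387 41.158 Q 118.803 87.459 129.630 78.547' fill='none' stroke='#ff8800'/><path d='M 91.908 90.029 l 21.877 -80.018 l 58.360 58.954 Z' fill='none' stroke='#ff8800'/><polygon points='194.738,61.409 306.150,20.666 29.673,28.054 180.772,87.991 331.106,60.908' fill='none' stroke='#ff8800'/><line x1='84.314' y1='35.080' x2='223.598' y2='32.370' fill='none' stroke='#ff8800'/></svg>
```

Since the viewBox matches the mm dimensions, user units are millimetres directly. The only transform is the Y-flip y_m = 107.612 − y_svg.

Shape 1 is a rectangle drawn with `<polygon>`. Its stroke #ff8800 means cut at S863, F1285. After flipping Y the toolpath is (46.550,84.620) → (183.892,84.620) → (183.892,47.187) → (46.550,47.187) → (46.550,84.620), returning to the start.

Shape 2 is a quadratic bezier drawn with `<path>`. Its stroke #ff8800 means cut at S863, F1285. After flipping Y the toolpath is (69.387,66.454) → (98.043,41.721) → (118.124,29.258) → (129.630,29.065).

Shape 3 is a regular polygon drawn with `<path>`. Its stroke #ff8800 means cut at S863, F1285. After flipping Y the toolpath is (91.908,17.583) → (113.785,97.601) → (172.145,38.647) → (91.908,17.583), returning to the start.

Shape 4 is a closed polygon drawn with `<polygon>`. Its stroke #ff8800 means cut at S863, F1285. After flipping Y the toolpath is (194.738,46.203) → (306.150,86.946) → (29.673,79.558) → (180.772,19.621) → (331.106,46.704) → (194.738,46.203), returning to the start.

Shape 5 is a line segment drawn with `<line>`. Its stroke #ff8800 means cut at S863, F1285. After flipping Y the toolpath is (84.314,72.532) → (223.598,75.242).

(Gcodetools for Inkscape — laser output)
G21
G90
G0 X46.550 Y84.620
M3 S863
G1 X183.892 Y84.620 F1285
G1 X183.892 Y47.187
G1 X46.550 Y47.187
G1 X46.550 Y84.620
M5
G0 X69.387 Y66.454
M3 S863
G1 X98.043 Y41.721 F1285
G1 X118.124 Y29.258
G1 X129.630 Y29.065
M5
G0 X91.908 Y17.583
M3 S863
G1 X113.785 Y97.601 F1285
G1 X172.145 Y38.647
G1 X91.908 Y17.583
M5
G0 X194.738 Y46.203
M3 S863
G1 X306.150 Y86.946 F1285
G1 X29.673 Y79.558
G1 X180.772 Y19.621
G1 X331.106 Y46.704
G1 X194.738 Y46.203
M5
G0 X84.314 Y72.532
M3 S863
G1 X223.598 Y75.242 F1285
M5
G0 X0.000 Y0.000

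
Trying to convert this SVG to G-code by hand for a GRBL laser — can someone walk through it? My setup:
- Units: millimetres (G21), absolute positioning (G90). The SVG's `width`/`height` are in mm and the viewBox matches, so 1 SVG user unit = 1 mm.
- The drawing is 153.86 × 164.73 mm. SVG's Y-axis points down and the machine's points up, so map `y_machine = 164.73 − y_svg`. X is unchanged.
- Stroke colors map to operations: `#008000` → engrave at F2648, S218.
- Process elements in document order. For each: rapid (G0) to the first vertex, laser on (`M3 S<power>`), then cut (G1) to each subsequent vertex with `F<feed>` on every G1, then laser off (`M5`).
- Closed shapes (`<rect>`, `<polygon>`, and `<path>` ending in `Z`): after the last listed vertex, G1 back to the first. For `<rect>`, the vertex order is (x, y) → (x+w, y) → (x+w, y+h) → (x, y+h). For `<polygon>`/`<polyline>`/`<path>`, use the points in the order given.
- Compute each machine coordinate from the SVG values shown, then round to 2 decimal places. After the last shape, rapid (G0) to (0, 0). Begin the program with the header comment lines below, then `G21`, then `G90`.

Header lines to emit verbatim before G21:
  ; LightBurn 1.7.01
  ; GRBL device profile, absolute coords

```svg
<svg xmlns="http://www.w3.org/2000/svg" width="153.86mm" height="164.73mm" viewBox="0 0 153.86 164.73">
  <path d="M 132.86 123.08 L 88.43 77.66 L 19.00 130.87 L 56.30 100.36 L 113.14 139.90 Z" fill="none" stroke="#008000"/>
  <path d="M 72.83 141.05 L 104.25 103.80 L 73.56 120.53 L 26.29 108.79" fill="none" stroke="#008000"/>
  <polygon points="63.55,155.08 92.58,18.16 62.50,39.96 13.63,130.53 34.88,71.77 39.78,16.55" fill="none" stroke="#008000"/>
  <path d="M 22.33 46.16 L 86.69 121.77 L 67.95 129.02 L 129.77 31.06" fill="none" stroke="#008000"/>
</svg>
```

Since the viewBox matches the mm dimensions, user units are millimetres directly. The only transform is the Y-flip y_m = 164.73 − y_svg.

Shape 1 is a closed polygon drawn with `<path>`. Its stroke #008000 means engrave at S218, F2648. After flipping Y the toolpath is (132.86,41.65) → (88.43,87.07) → (19.00,33.86) → (56.30,64.37) → (113.14,24.83) → (132.86,41.65), returning to the start.

Shape 2 is a open polyline drawn with `<path>`. Its stroke #008000 means engrave at S218, F2648. After flipping Y the toolpath is (72.83,23.68) → (104.25,60.93) → (73.56,44.20) → (26.29,55.94).

Shape 3 is a closed polygon drawn with `<polygon>`. Its stroke #008000 means engrave at S218, F2648. After flipping Y the toolpath is (63.55,9.65) → (92.58,146.57) → (62.50,124.77) → (13.63,34.20) → (34.88,92.96) → (39.78,148.18) → (63.55,9.65), returning to the start.

Shape 4 is a open polyline drawn with `<path>`. Its stroke #008000 means engrave at S218, F2648. After flipping Y the toolpath is (22.33,118.57) → (86.69,42.96) → (67.95,35.71) → (129.77,133.67).

; LightBurn 1.7.01
; GRBL device profile, absolute coords
G21
G90
G0 X132.86 Y41.65
M3 S218
G1 X88.43 Y87.07 F2648
G1 X19.00 Y33.86 F2648
G1 X56.30 Y64.37 F2648
G1 X113.14 Y24.83 F2648
G1 X132.86 Y41.65 F2648
M5
G0 X72.83 Y23.68
M3 S218
G1 X104.25 Y60.93 F2648
G1 X73.56 Y44.20 F2648
G1 X26.29 Y55.94 F2648
M5
G0 X63.55 Y9.65
M3 S218
G1 X92.58 Y146.57 F2648
G1 X62.50 Y124.77 F2648
G1 X13.63 Y34.20 F2648
G1 X34.88 Y92.96 F2648
G1 X39.78 Y148.18 F2648
G1 X63.55 Y9.65 F2648
M5
G0 X22.33 Y118.57
M3 S218
G1 X86.69 Y42.96 F2648
G1 X67.95 Y35.71 F2648
G1 X129.77 Y133.67 F2648
M5
G0 X0.00 Y0.00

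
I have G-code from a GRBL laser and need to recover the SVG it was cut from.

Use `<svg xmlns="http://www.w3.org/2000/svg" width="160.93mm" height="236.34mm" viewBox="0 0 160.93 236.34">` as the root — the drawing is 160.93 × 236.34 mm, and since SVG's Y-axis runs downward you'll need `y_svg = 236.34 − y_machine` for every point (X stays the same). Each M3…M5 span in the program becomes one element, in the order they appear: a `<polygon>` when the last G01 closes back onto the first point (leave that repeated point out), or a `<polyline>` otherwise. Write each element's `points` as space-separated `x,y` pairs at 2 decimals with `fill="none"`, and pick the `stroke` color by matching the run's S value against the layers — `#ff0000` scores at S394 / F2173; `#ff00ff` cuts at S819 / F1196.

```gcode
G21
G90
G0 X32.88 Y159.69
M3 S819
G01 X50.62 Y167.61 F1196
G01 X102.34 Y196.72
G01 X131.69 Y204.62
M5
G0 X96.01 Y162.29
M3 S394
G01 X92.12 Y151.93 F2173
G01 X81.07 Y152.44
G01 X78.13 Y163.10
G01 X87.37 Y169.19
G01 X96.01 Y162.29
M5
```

Machine Y-up, SVG Y-down with viewBox height 236.34, so y_svg = 236.34 − y_machine; X carries over.

Run 1: S819 ⇒ cut layer `#ff00ff`. The run is open, so emit a `<polyline>` with points (Y-flipped): 32.88,76.65 50.62,68.73 102.34,39.62 131.69,31.72.

Run 2: power S394 maps to stroke `#ff0000` (score). The run returns to its start, so emit a `<polygon>` with points (Y-flipped): 96.01,74.05 92.12,84.41 81.07,83.90 78.13,73.24 87.37,67.15.

<svg xmlns="http://www.w3.org/2000/svg" width="160.93mm" height="236.34mm" viewBox="0 0 160.93 236.34">
  <polyline points="32.88,76.65 50.62,68.73 102.34,39.62 131.69,31.72" fill="none" stroke="#ff00ff"/>
  <polygon points="96.01,74.05 92.12,84.41 81.07,83.90 78.13,73.24 87.37,67.15" fill="none" stroke="#ff0000"/>
</svg>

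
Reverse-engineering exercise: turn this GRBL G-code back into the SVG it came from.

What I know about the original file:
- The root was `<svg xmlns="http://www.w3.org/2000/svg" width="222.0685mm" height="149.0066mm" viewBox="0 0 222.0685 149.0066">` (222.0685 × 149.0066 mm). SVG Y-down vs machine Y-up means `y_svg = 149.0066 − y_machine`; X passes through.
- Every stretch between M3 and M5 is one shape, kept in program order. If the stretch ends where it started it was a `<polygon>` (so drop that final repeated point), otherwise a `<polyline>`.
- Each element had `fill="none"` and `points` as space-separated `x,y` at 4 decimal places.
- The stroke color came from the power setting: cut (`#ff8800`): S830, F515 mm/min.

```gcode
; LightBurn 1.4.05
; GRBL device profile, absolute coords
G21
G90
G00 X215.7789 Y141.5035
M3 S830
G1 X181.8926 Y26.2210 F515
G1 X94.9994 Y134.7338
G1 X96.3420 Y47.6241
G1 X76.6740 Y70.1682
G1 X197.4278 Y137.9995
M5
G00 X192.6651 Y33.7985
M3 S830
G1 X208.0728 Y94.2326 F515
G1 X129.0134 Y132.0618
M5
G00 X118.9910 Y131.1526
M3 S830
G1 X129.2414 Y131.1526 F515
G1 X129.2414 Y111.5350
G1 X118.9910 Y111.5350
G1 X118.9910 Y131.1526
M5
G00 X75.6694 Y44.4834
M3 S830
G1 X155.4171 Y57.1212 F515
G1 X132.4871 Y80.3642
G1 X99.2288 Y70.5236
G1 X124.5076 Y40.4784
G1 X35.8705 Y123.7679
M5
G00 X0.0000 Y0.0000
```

<svg xmlns="http://www.w3.org/2000/svg" width="222.0685mm" height="149.0066mm" viewBox="0 0 222.0685 149.0066">
  <polyline points="215.7789,7.5031 181.8926,122.7856 94.9994,14.2728 96.3420,101.3825 76.6740,78.8384 197.4278,11.0071" fill="none" stroke="#ff8800"/>
  <polyline points="192.6651,115.2081 208.0728,54.7740 129.0134,16.9448" fill="none" stroke="#ff8800"/>
  <polygon points="118.9910,17.8540 129.2414,17.8540 129.2414,37.4716 118.9910,37.4716" fill="none" stroke="#ff8800"/>
  <polyline points="75.6694,104.5232 155.4171,91.8854 132.4871,68.6424 99.2288,78.4830 124.5076,108.5282 35.8705,25.2387" fill="none" stroke="#ff8800"/>
</svg>

y_svg = 149.0066 − y_m. Every run uses S830, so all elements get stroke `#ff8800` (cut).

[1] open run; points: 215.7789,7.5031 181.8926,122.7856 94.9994,14.2728 96.3420,101.3825 76.6740,78.8384 197.4278,11.0071

[2] open run; points: 192.6651,115.2081 208.0728,54.7740 129.0134,16.9448

[3] closed run; points: 118.9910,17.8540 129.2414,17.8540 129.2414,37.4716 118.9910,37.4716

[4] open run; points: 75.6694,104.5232 155.4171,91.8854 132.4871,68.6424 99.2288,78.4830 124.5076,108.5282 35.8705,25.2387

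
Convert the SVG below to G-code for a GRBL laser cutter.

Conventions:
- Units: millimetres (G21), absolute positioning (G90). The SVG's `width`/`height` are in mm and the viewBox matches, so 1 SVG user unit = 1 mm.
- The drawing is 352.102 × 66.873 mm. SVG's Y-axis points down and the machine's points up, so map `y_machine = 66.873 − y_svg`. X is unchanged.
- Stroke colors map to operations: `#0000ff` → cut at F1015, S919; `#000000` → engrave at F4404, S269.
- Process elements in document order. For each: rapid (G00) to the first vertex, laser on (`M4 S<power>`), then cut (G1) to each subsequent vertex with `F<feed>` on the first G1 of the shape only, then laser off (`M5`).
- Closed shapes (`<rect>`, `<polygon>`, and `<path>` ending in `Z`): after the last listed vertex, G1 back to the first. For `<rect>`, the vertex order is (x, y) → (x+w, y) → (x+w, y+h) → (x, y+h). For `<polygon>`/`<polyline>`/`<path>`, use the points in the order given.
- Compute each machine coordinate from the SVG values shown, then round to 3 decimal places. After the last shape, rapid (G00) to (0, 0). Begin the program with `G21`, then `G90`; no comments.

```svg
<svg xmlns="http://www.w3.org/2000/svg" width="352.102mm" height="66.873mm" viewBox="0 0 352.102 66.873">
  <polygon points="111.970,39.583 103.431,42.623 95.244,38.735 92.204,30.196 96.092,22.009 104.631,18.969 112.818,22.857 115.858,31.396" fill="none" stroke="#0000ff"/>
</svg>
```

viewBox `0 0 352.102 66.873` with mm width/height → 1 unit = 1 mm. Flip: y_m = 66.873 − y_svg.

**Shape 1** — `<polygon>` regular polygon, stroke `#0000ff` → cut (S919, F1015). Machine vertices: (111.970,27.290) → (103.431,24.250) → (95.244,28.138) → (92.204,36.677) → (96.092,44.864) → (104.631,47.904) → (112.818,44.016) → (115.858,35.477) → (111.970,27.290). Closed: final G1 returns to the first vertex.

G21
G90
G00 X111.970 Y27.290
M4 S919
G1 X103.431 Y24.250 F1015
G1 X95.244 Y28.138
G1 X92.204 Y36.677
G1 X96.092 Y44.864
G1 X104.631 Y47.904
G1 X112.818 Y44.016
G1 X115.858 Y35.477
G1 X111.970 Y27.290
M5
G00 X0.000 Y0.000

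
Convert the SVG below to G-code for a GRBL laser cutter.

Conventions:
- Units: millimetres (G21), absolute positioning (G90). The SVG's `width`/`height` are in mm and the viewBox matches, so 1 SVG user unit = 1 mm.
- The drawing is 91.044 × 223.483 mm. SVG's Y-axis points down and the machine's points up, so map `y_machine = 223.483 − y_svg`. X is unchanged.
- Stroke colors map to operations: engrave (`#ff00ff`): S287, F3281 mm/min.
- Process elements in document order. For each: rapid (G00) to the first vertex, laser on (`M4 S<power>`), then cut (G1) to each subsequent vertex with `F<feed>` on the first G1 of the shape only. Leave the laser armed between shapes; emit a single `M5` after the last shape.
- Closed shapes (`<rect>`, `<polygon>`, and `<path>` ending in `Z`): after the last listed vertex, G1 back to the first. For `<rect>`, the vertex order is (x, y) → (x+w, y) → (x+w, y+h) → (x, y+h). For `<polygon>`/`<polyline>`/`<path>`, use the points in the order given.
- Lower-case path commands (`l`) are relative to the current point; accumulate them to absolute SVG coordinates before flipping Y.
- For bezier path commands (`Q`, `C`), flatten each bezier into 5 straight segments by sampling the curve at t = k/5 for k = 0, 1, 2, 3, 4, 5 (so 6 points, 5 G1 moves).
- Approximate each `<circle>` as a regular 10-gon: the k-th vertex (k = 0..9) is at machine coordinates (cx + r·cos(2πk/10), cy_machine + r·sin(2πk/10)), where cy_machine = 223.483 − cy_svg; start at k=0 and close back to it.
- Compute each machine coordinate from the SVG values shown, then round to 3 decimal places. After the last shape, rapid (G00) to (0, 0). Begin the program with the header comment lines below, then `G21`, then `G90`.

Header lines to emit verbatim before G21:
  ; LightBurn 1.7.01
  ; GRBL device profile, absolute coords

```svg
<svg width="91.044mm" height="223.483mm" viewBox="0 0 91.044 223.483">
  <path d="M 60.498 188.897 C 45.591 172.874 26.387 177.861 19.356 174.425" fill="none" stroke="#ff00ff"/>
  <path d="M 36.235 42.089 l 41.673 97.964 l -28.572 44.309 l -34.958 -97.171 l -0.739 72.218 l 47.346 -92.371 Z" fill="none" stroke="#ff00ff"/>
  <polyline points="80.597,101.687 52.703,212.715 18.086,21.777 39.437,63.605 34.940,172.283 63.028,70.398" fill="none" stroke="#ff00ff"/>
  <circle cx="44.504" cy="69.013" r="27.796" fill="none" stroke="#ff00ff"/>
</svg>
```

; LightBurn 1.7.01
; GRBL device profile, absolute coords
G21
G90
G00 X60.498 Y34.586
M4 S287
G1 X51.170 Y41.914 F3281
G1 X41.601 Y45.613
G1 X32.582 Y47.094
G1 X24.904 Y47.772
G1 X19.356 Y49.058
G00 X36.235 Y181.394
M4 S287
G1 X77.908 Y83.430 F3281
G1 X49.336 Y39.121
G1 X14.378 Y136.292
G1 X13.639 Y64.074
G1 X60.985 Y156.445
G1 X36.235 Y181.394
G00 X80.597 Y121.796
M4 S287
G1 X52.703 Y10.768 F3281
G1 X18.086 Y201.706
G1 X39.437 Y159.878
G1 X34.940 Y51.200
G1 X63.028 Y153.085
G00 X72.300 Y154.470
M4 S287
G1 X66.991 Y170.808 F3281
G1 X53.093 Y180.906
G1 X35.915 Y180.906
G1 X22.017 Y170.808
G1 X16.708 Y154.470
G1 X22.017 Y138.132
G1 X35.915 Y128.034
G1 X53.093 Y128.034
G1 X66.991 Y138.132
G1 X72.300 Y154.470
M5
G00 X0.000 Y0.000

Since the viewBox matches the mm dimensions, user units are millimetres directly. The only transform is the Y-flip y_m = 223.483 − y_svg.

Shape 1 is a cubic bezier drawn with `<path>`. Its stroke #ff00ff means engrave at S287, F3281. After flipping Y the toolpath is (60.498,34.586) → (51.170,41.914) → (41.601,45.613) → (32.582,47.094) → (24.904,47.772) → (19.356,49.058).

Shape 2 is a closed polygon drawn with `<path>`. Its stroke #ff00ff means engrave at S287, F3281. After flipping Y the toolpath is (36.235,181.394) → (77.908,83.430) → (49.336,39.121) → (14.378,136.292) → (13.639,64.074) → (60.985,156.445) → (36.235,181.394), returning to the start.

Shape 3 is a open polyline drawn with `<polyline>`. Its stroke #ff00ff means engrave at S287, F3281. After flipping Y the toolpath is (80.597,121.796) → (52.703,10.768) → (18.086,201.706) → (39.437,159.878) → (34.940,51.200) → (63.028,153.085).

Shape 4 is a circle drawn with `<circle>`. Its stroke #ff00ff means engrave at S287, F3281. After flipping Y the toolpath is (72.300,154.470) → (66.991,170.808) → (53.093,180.906) → (35.915,180.906) → (22.017,170.808) → (16.708,154.470) → (22.017,138.132) → (35.915,128.034) → (53.093,128.034) → (66.991,138.132) → (72.300,154.470), returning to the start.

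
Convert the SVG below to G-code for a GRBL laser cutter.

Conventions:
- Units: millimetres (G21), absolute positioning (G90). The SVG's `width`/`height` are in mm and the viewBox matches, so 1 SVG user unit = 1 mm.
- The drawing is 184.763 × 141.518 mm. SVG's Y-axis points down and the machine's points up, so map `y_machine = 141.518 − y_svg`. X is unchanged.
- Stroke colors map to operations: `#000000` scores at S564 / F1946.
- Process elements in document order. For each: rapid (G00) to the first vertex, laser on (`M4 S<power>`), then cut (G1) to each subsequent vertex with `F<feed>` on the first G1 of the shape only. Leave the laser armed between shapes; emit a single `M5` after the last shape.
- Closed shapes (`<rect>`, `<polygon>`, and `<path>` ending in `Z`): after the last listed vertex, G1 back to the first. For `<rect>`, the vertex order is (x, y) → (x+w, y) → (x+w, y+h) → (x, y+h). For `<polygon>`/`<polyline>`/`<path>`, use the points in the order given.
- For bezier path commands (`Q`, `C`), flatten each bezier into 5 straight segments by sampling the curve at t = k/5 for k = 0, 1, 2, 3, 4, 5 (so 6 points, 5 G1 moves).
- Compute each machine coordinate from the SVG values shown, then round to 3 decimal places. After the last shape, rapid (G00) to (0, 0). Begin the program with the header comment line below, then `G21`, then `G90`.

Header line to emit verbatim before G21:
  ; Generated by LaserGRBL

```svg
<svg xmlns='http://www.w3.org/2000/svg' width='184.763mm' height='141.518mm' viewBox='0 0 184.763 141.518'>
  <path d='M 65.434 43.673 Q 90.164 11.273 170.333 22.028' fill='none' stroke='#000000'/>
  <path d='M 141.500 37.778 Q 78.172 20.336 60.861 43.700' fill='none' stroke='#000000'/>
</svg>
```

Since the viewBox matches the mm dimensions, user units are millimetres directly. The only transform is the Y-flip y_m = 141.518 − y_svg.

Shape 1 is a quadratic bezier drawn with `<path>`. Its stroke #000000 means score at S564, F1946. After flipping Y the toolpath is (65.434,97.845) → (77.544,109.079) → (94.088,116.860) → (115.068,121.189) → (140.483,122.066) → (170.333,119.490).

Shape 2 is a quadratic bezier drawn with `<path>`. Its stroke #000000 means score at S564, F1946. After flipping Y the toolpath is (141.500,103.740) → (118.009,109.085) → (98.200,111.165) → (82.073,109.980) → (69.626,105.531) → (60.861,97.818).

; Generated by LaserGRBL
G21
G90
G00 X65.434 Y97.845
M4 S564
G1 X77.544 Y109.079 F1946
G1 X94.088 Y116.860
G1 X115.068 Y121.189
G1 X140.483 Y122.066
G1 X170.333 Y119.490
G00 X141.500 Y103.740
M4 S564
G1 X118.009 Y109.085 F1946
G1 X98.200 Y111.165
G1 X82.073 Y109.980
G1 X69.626 Y105.531
G1 X60.861 Y97.818
M5
G00 X0.000 Y0.000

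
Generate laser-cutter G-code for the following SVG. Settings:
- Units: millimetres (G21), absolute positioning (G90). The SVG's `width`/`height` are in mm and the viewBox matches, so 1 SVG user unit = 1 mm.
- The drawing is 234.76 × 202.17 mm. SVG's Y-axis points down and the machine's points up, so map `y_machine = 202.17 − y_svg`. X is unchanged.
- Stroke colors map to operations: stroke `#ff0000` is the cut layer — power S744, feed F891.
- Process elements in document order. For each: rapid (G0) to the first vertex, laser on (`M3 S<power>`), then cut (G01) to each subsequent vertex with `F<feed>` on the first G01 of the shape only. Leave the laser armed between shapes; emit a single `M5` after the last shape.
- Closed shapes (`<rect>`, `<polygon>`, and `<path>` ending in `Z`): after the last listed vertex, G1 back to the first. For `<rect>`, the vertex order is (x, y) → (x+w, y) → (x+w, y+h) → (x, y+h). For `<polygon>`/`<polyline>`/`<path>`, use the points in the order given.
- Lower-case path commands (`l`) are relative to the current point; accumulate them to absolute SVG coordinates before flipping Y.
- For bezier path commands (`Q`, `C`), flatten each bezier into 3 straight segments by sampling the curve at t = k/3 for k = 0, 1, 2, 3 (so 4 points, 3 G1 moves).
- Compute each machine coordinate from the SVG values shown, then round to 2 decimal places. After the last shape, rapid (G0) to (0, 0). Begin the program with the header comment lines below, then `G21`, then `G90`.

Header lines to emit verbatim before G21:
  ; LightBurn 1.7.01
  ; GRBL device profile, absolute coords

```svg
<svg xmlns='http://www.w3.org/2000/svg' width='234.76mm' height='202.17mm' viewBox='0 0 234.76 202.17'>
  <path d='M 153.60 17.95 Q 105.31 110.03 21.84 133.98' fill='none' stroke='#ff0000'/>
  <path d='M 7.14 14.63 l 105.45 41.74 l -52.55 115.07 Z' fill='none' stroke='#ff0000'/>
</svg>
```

; LightBurn 1.7.01
; GRBL device profile, absolute coords
G21
G90
G0 X153.60 Y184.22
M3 S744
G01 X117.50 Y130.40 F891
G01 X73.58 Y91.73
G01 X21.84 Y68.19
G0 X7.14 Y187.54
M3 S744
G01 X112.59 Y145.80 F891
G01 X60.04 Y30.73
G01 X7.14 Y187.54
M5
G0 X0.00 Y0.00

1 u = 1 mm; y_m = 202.17 − y.

[1] `<path>` quadratic bezier, #ff0000→cut S744 F891: (153.60,184.22) → (117.50,130.40) → (73.58,91.73) → (21.84,68.19)

[2] `<path>` closed polygon, #ff0000→cut S744 F891: (7.14,187.54) → (112.59,145.80) → (60.04,30.73) → (7.14,187.54) (closed)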